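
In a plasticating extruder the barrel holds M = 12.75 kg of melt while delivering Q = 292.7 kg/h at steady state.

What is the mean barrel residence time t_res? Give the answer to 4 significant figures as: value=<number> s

Throughput in SI: Q_s = 292.7 kg/h ÷ 3600 s/h = 0.0813056 kg/s
t_res = M / Q_s = 12.75 / 0.0813056 = 156.816 s

value=156.8 s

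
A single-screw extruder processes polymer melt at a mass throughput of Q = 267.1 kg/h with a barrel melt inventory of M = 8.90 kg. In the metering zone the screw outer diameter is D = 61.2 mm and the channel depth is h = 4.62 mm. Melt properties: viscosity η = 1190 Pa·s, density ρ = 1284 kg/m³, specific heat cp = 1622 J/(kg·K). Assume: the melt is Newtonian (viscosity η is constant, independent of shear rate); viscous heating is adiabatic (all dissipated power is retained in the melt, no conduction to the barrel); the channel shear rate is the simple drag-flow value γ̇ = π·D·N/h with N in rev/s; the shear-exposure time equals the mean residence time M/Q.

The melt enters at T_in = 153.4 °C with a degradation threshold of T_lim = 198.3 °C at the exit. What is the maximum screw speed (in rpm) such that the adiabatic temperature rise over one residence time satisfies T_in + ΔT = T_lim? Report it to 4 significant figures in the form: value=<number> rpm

value=36.90 rpm

Convert throughput: Q = 267.1 kg/h = 267.1/3600 = 0.0741944 kg/s
t_res = M / Q_s = 8.90 ÷ 0.0741944 = 119.955 s
D = 61.2 mm = 0.0612 m;  h = 4.62 mm = 0.00462 m
ΔT_a = T_lim − T_in = 198.3 − 153.4 = 44.9 K
Invert ΔT = ηγ̇²t_res/(ρcp) for γ̇: γ̇_max² = ΔT_a ρ cp / (η t_res) = 44.9·1284·1622 / (1190·119.955) = 655.083 s⁻²
Take the square root: γ̇_max = √(655.083) = 25.5946 s⁻¹
N_max = γ̇_max h / (πD) = 25.5946·0.00462/(π·0.0612) = 0.61502 rev/s → ×60 = 36.9012 rpm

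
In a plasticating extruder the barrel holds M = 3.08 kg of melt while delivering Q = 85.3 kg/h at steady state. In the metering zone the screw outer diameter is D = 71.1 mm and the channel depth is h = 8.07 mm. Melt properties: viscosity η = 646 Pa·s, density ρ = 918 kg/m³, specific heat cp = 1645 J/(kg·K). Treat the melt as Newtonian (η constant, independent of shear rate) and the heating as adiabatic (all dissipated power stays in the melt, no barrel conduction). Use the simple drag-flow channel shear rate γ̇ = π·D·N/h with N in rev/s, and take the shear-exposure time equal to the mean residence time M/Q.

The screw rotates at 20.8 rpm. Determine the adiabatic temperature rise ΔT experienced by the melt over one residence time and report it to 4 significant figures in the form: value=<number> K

Throughput in SI: Q_s = 85.3 kg/h ÷ 3600 s/h = 0.0236944 kg/s
t_res = M / Q_s = 3.08 ÷ 0.0236944 = 129.988 s
D = 71.1 mm = 0.0711 m;  h = 8.07 mm = 0.00807 m;  N = 20.8 rpm / 60 = 0.346667 rev/s
γ̇ = π D N / h = (π)(0.0711)(0.346667) / 0.00807 = 9.59529 s⁻¹
ΔT = η·γ̇²·t_res / (ρ·cp) = 646 · (9.59529)² · 129.988 / (918 · 1645) = 5.1197 K

value=5.120 K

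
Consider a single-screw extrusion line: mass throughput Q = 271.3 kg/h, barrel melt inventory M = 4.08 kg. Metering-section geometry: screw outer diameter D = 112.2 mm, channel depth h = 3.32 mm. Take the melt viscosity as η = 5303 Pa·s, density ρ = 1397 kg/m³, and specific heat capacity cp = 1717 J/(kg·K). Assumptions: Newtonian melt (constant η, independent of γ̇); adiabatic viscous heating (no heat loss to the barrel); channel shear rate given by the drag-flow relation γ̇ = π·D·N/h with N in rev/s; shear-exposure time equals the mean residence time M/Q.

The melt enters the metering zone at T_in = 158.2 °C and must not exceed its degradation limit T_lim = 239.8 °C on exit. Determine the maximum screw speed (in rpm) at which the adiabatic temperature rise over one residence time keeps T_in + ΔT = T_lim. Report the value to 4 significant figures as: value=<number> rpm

Convert throughput: Q = 271.3 kg/h = 271.3/3600 = 0.0753611 kg/s
t_res = M / Q_s = 4.08 ÷ 0.0753611 = 54.1393 s
D = 112.2 mm = 0.1122 m;  h = 3.32 mm = 0.00332 m
ΔT_a = T_lim − T_in = 239.8 °C − 158.2 °C = 81.6 K
γ̇_max² = ΔT_a·ρ·cp / (η·t_res) = [81.6 × 1397 × 1717] / [5303 × 54.1393] = 681.746 s⁻²
γ̇_max = √681.746 = 26.1103 s⁻¹
N_max = γ̇_max h / (πD) = 26.1103·0.00332/(π·0.1122) = 0.245927 rev/s → ×60 = 14.7556 rpm

value=14.76 rpm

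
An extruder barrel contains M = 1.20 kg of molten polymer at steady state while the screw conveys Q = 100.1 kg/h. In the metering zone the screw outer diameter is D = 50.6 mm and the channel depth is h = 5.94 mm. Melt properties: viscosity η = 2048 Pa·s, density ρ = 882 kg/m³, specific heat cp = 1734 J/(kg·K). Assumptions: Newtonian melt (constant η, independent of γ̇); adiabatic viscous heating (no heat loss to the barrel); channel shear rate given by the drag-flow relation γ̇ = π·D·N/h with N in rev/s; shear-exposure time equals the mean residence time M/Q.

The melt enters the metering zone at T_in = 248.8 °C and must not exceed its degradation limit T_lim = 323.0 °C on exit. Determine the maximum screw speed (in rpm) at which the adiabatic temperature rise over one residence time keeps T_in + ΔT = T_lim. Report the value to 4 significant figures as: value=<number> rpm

Throughput in SI: Q_s = 100.1 kg/h ÷ 3600 s/h = 0.0278056 kg/s
t_res = M / Q_s = 1.20 / 0.0278056 = 43.1568 s
Geometry in SI: D = 50.6 mm → 0.0506 m, h = 5.94 mm → 0.00594 m
Allowable rise: ΔT_a = T_lim − T_in = 323.0 − 248.8 = 74.2 K
γ̇_max² = ΔT_a·ρ·cp/(η·t_res) = 74.2·882·1734/(2048·43.1568) = 1283.93 s⁻²
γ̇_max = sqrt(1283.93) = 35.832 s⁻¹
N_max = γ̇_max·h / (π·D) = 35.832 · 0.00594 / (π · 0.0506) = 1.33893 rev/s = 80.3356 rpm

value=80.34 rpm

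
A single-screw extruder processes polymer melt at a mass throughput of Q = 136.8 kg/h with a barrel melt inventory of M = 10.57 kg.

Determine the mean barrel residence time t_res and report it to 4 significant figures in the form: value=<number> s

Q_s = Q / 3600 = 136.8 / 3600 = 0.038 kg/s
Mean residence time: t_res = M/Q_s = 10.57 kg / 0.038 kg/s = 278.158 s

value=278.2 s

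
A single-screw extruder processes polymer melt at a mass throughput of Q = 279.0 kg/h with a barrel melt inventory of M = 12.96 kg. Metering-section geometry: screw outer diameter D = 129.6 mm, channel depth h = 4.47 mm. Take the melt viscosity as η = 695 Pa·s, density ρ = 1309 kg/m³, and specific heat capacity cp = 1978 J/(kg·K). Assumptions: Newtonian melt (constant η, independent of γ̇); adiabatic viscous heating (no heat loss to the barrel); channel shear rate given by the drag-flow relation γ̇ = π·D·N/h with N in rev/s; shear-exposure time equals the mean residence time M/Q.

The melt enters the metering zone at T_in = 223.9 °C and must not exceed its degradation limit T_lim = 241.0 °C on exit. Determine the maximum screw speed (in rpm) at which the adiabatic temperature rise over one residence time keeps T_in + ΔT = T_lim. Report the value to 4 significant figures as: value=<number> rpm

Q_s = Q / 3600 = 279.0 / 3600 = 0.0775 kg/s
t_res = M / Q_s = 12.96 ÷ 0.0775 = 167.226 s
Convert to metres: D = 0.1296 m, h = 0.00447 m
ΔT_a = T_lim − T_in = 241.0 − 223.9 = 17.1 K
γ̇_max² = ΔT_a·ρ·cp/(η·t_res) = 17.1·1309·1978/(695·167.226) = 380.955 s⁻²
γ̇_max = sqrt(380.955) = 19.5181 s⁻¹
Solve γ̇ = πDN/h for N: N_max = γ̇_max·h/(π·D) = 19.5181 × 0.00447 / (π × 0.1296) = 0.214284 rev/s = 12.857 rpm

value=12.86 rpm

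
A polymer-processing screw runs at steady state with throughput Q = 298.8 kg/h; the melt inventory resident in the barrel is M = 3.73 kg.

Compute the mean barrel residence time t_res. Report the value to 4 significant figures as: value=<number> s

value=44.94 s

Convert throughput: Q = 298.8 kg/h = 298.8/3600 = 0.083 kg/s
t_res = M / Q_s = 3.73 ÷ 0.083 = 44.9398 s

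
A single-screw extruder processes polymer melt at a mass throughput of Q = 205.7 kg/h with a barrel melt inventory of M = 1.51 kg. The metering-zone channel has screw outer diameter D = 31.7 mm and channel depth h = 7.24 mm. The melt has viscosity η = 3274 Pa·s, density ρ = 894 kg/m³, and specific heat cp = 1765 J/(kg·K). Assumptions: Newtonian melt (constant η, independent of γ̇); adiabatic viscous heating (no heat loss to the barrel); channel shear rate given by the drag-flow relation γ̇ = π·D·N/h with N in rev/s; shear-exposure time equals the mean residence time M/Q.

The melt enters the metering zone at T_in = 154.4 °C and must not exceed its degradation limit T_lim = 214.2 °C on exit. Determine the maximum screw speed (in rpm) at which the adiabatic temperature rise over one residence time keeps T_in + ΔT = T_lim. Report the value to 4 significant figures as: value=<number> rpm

value=144.0 rpm

Throughput in SI: Q_s = 205.7 kg/h ÷ 3600 s/h = 0.0571389 kg/s
t_res = M / Q_s = 1.51 / 0.0571389 = 26.4268 s
D = 31.7 mm = 0.0317 m;  h = 7.24 mm = 0.00724 m
ΔT_a = T_lim − T_in = 214.2 − 154.4 = 59.8 K
Invert ΔT = ηγ̇²t_res/(ρcp) for γ̇: γ̇_max² = ΔT_a ρ cp / (η t_res) = 59.8·894·1765 / (3274·26.4268) = 1090.59 s⁻²
γ̇_max = sqrt(1090.59) = 33.024 s⁻¹
Solve γ̇ = πDN/h for N: N_max = γ̇_max·h/(π·D) = 33.024 × 0.00724 / (π × 0.0317) = 2.40082 rev/s = 144.049 rpm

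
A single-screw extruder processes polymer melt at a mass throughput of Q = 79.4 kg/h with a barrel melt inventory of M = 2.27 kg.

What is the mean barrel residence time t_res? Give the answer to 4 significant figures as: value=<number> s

value=102.9 s

Convert throughput: Q = 79.4 kg/h = 79.4/3600 = 0.0220556 kg/s
t_res = M / Q_s = 2.27 ÷ 0.0220556 = 102.922 s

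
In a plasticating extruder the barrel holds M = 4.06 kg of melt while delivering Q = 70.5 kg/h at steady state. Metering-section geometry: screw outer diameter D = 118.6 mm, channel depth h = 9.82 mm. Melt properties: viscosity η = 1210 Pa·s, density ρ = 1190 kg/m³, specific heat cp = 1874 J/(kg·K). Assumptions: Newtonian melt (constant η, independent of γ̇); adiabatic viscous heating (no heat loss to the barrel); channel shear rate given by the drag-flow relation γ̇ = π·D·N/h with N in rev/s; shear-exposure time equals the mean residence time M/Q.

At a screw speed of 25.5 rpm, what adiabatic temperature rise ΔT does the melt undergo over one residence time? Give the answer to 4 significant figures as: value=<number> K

Q_s = Q / 3600 = 70.5 / 3600 = 0.0195833 kg/s
t_res = M / Q_s = 4.06 ÷ 0.0195833 = 207.319 s
Geometry in metres: D = 118.6 mm → 0.1186 m, h = 9.82 mm → 0.00982 m; screw speed N = 25.5 rpm = 0.425 rev/s
γ̇ = π·D·N / h = π · 0.1186 · 0.425 / 0.00982 = 16.1255 s⁻¹
Adiabatic rise: ΔT = η γ̇² t_res / (ρ cp) = 1210·(16.1255)²·207.319 / (1190·1874) = 29.2504 K

value=29.25 K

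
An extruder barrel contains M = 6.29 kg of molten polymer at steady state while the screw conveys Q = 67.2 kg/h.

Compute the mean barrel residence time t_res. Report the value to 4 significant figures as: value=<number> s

value=337.0 s

Convert throughput: Q = 67.2 kg/h = 67.2/3600 = 0.0186667 kg/s
t_res = M / Q_s = 6.29 / 0.0186667 = 336.964 s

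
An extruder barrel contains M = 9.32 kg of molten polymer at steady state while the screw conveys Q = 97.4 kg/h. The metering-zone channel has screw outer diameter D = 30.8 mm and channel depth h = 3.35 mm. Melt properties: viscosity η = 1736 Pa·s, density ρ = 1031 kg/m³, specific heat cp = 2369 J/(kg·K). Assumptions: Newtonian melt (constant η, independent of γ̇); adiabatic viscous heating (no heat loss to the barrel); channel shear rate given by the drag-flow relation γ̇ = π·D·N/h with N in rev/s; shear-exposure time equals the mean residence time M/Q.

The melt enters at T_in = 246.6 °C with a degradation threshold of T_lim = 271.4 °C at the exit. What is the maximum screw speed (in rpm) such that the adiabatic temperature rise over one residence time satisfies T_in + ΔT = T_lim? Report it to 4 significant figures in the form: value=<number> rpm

value=20.91 rpm

Throughput in SI: Q_s = 97.4 kg/h ÷ 3600 s/h = 0.0270556 kg/s
Mean residence time: t_res = M/Q_s = 9.32 kg / 0.0270556 kg/s = 344.476 s
Convert to metres: D = 0.0308 m, h = 0.00335 m
ΔT_a = T_lim − T_in = 271.4 °C − 246.6 °C = 24.8 K
Invert ΔT = ηγ̇²t_res/(ρcp) for γ̇: γ̇_max² = ΔT_a ρ cp / (η t_res) = 24.8·1031·2369 / (1736·344.476) = 101.29 s⁻²
γ̇_max = sqrt(101.29) = 10.0643 s⁻¹
N_max = γ̇_max·h / (π·D) = 10.0643 · 0.00335 / (π · 0.0308) = 0.348439 rev/s = 20.9064 rpm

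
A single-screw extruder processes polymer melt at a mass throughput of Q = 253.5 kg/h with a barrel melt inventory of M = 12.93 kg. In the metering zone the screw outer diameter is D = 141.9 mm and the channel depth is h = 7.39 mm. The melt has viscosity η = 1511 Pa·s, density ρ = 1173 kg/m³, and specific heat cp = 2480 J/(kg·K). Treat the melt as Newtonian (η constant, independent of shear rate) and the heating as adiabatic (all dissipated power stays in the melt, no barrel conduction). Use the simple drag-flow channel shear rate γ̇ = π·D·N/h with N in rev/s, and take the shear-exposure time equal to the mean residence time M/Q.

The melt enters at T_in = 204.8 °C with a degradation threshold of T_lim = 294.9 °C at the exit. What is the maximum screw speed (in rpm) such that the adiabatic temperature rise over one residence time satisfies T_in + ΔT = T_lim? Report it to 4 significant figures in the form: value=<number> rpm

Q_s = Q / 3600 = 253.5 / 3600 = 0.0704167 kg/s
Mean residence time: t_res = M/Q_s = 12.93 kg / 0.0704167 kg/s = 183.621 s
Convert to metres: D = 0.1419 m, h = 0.00739 m
ΔT_a = T_lim − T_in = 294.9 − 204.8 = 90.1 K
Invert ΔT = ηγ̇²t_res/(ρcp) for γ̇: γ̇_max² = ΔT_a ρ cp / (η t_res) = 90.1·1173·2480 / (1511·183.621) = 944.685 s⁻²
γ̇_max = √944.685 = 30.7357 s⁻¹
N_max = γ̇_max h / (πD) = 30.7357·0.00739/(π·0.1419) = 0.509513 rev/s → ×60 = 30.5708 rpm

value=30.57 rpm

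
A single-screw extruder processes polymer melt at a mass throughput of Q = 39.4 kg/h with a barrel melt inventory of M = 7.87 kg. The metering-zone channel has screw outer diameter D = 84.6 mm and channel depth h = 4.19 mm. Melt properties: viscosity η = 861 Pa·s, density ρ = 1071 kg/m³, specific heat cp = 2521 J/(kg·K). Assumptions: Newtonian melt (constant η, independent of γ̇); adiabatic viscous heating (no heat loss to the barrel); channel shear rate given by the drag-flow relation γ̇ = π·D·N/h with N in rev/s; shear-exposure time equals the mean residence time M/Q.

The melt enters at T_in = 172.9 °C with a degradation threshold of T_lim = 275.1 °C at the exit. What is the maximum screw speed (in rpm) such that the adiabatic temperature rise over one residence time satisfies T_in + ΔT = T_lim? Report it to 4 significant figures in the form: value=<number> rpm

Throughput in SI: Q_s = 39.4 kg/h ÷ 3600 s/h = 0.0109444 kg/s
Mean residence time: t_res = M/Q_s = 7.87 kg / 0.0109444 kg/s = 719.086 s
Geometry in SI: D = 84.6 mm → 0.0846 m, h = 4.19 mm → 0.00419 m
ΔT_a = T_lim − T_in = 275.1 °C − 172.9 °C = 102.2 K
Invert ΔT = ηγ̇²t_res/(ρcp) for γ̇: γ̇_max² = ΔT_a ρ cp / (η t_res) = 102.2·1071·2521 / (861·719.086) = 445.686 s⁻²
Take the square root: γ̇_max = √(445.686) = 21.1113 s⁻¹
Solve γ̇ = πDN/h for N: N_max = γ̇_max·h/(π·D) = 21.1113 × 0.00419 / (π × 0.0846) = 0.332819 rev/s = 19.9691 rpm

value=19.97 rpm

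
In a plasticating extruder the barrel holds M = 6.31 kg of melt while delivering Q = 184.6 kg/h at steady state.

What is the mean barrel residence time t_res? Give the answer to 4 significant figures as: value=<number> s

value=123.1 s

Throughput in SI: Q_s = 184.6 kg/h ÷ 3600 s/h = 0.0512778 kg/s
t_res = M / Q_s = 6.31 ÷ 0.0512778 = 123.055 s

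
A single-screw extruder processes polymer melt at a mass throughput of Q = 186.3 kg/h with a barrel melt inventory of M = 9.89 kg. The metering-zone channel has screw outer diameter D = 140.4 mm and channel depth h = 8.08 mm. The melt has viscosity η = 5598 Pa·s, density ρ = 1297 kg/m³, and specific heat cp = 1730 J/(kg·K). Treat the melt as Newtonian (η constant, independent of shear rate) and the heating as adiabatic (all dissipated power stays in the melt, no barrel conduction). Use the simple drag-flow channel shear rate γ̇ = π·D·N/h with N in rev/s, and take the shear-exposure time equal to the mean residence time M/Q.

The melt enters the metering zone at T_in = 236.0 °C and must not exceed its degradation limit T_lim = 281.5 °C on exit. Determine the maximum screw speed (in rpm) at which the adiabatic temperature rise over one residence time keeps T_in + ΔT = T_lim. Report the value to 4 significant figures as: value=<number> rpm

Q_s = Q / 3600 = 186.3 / 3600 = 0.05175 kg/s
t_res = M / Q_s = 9.89 ÷ 0.05175 = 191.111 s
Convert to metres: D = 0.1404 m, h = 0.00808 m
ΔT_a = T_lim − T_in = 281.5 °C − 236.0 °C = 45.5 K
γ̇_max² = ΔT_a·ρ·cp/(η·t_res) = 45.5·1297·1730/(5598·191.111) = 95.4286 s⁻²
γ̇_max = sqrt(95.4286) = 9.76876 s⁻¹
N_max = γ̇_max h / (πD) = 9.76876·0.00808/(π·0.1404) = 0.178951 rev/s → ×60 = 10.737 rpm

value=10.74 rpm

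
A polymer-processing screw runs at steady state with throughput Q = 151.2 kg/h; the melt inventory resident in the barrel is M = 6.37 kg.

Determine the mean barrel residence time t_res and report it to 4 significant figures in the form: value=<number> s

Throughput in SI: Q_s = 151.2 kg/h ÷ 3600 s/h = 0.042 kg/s
t_res = M / Q_s = 6.37 / 0.042 = 151.667 s

value=151.7 s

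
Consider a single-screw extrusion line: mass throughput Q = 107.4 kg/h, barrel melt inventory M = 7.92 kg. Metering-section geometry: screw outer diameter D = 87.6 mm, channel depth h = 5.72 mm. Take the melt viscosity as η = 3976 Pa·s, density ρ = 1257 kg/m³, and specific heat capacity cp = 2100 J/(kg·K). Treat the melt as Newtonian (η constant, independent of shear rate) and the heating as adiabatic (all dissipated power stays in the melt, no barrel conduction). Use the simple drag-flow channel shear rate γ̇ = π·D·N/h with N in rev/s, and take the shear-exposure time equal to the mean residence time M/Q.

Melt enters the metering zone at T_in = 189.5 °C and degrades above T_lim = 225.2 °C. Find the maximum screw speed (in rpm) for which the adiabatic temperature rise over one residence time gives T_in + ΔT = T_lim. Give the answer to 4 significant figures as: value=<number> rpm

Throughput in SI: Q_s = 107.4 kg/h ÷ 3600 s/h = 0.0298333 kg/s
t_res = M / Q_s = 7.92 ÷ 0.0298333 = 265.475 s
Geometry in SI: D = 87.6 mm → 0.0876 m, h = 5.72 mm → 0.00572 m
ΔT_a = T_lim − T_in = 225.2 − 189.5 = 35.7 K
γ̇_max² = ΔT_a·ρ·cp / (η·t_res) = [35.7 × 1257 × 2100] / [3976 × 265.475] = 89.2798 s⁻²
γ̇_max = √89.2798 = 9.4488 s⁻¹
Solve γ̇ = πDN/h for N: N_max = γ̇_max·h/(π·D) = 9.4488 × 0.00572 / (π × 0.0876) = 0.19639 rev/s = 11.7834 rpm

value=11.78 rpm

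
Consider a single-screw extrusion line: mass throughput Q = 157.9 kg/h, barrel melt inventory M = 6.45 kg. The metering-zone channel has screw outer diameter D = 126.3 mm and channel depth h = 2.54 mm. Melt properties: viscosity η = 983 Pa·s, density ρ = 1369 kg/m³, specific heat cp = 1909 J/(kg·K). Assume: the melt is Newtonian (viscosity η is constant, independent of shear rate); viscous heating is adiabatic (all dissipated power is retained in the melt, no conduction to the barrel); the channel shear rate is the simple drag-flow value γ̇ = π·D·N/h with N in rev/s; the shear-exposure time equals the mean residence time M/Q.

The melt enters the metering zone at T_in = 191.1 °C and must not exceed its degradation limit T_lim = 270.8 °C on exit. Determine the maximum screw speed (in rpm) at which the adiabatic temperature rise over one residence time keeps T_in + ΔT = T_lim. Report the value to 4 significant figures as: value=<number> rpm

Throughput in SI: Q_s = 157.9 kg/h ÷ 3600 s/h = 0.0438611 kg/s
Mean residence time: t_res = M/Q_s = 6.45 kg / 0.0438611 kg/s = 147.055 s
Convert to metres: D = 0.1263 m, h = 0.00254 m
Allowable rise: ΔT_a = T_lim − T_in = 270.8 − 191.1 = 79.7 K
γ̇_max² = ΔT_a·ρ·cp/(η·t_res) = 79.7·1369·1909/(983·147.055) = 1440.9 s⁻²
γ̇_max = sqrt(1440.9) = 37.9592 s⁻¹
N_max = γ̇_max h / (πD) = 37.9592·0.00254/(π·0.1263) = 0.242995 rev/s → ×60 = 14.5797 rpm

value=14.58 rpm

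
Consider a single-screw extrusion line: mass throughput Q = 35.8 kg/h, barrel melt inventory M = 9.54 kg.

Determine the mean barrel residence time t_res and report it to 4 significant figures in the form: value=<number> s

Convert throughput: Q = 35.8 kg/h = 35.8/3600 = 0.00994444 kg/s
t_res = M / Q_s = 9.54 / 0.00994444 = 959.33 s

value=959.3 s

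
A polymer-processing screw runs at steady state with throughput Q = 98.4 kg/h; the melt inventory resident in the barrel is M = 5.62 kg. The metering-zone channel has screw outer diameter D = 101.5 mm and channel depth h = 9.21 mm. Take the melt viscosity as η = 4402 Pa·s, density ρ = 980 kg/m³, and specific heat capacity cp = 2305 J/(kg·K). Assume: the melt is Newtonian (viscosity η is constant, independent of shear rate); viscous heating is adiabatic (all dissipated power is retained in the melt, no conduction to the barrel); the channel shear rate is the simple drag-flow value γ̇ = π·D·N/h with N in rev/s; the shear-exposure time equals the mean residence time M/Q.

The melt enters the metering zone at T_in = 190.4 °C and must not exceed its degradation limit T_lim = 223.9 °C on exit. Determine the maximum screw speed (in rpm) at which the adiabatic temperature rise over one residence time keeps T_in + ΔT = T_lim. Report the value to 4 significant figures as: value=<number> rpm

Q_s = Q / 3600 = 98.4 / 3600 = 0.0273333 kg/s
Mean residence time: t_res = M/Q_s = 5.62 kg / 0.0273333 kg/s = 205.61 s
Convert to metres: D = 0.1015 m, h = 0.00921 m
ΔT_a = T_lim − T_in = 223.9 − 190.4 = 33.5 K
γ̇_max² = ΔT_a·ρ·cp / (η·t_res) = [33.5 × 980 × 2305] / [4402 × 205.61] = 83.608 s⁻²
γ̇_max = √83.608 = 9.14374 s⁻¹
N_max = γ̇_max·h / (π·D) = 9.14374 · 0.00921 / (π · 0.1015) = 0.2641 rev/s = 15.846 rpm

value=15.85 rpm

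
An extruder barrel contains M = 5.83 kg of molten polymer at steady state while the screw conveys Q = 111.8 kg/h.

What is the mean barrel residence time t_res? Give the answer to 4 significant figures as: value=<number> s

Convert throughput: Q = 111.8 kg/h = 111.8/3600 = 0.0310556 kg/s
Mean residence time: t_res = M/Q_s = 5.83 kg / 0.0310556 kg/s = 187.728 s

value=187.7 s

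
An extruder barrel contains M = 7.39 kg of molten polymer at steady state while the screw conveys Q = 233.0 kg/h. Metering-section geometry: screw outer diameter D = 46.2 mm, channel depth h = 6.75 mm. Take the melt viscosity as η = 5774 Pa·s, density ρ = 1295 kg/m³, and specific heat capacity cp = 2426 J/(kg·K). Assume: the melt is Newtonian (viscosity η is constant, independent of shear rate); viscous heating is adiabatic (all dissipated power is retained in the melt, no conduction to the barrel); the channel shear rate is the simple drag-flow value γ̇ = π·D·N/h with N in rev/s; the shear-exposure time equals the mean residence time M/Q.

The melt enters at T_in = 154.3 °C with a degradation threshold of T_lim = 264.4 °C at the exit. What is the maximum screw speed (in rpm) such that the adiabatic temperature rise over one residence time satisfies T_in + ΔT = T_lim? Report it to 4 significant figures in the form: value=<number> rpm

value=63.92 rpm

Convert throughput: Q = 233.0 kg/h = 233.0/3600 = 0.0647222 kg/s
Mean residence time: t_res = M/Q_s = 7.39 kg / 0.0647222 kg/s = 114.18 s
Convert to metres: D = 0.0462 m, h = 0.00675 m
ΔT_a = T_lim − T_in = 264.4 °C − 154.3 °C = 110.1 K
γ̇_max² = ΔT_a·ρ·cp / (η·t_res) = [110.1 × 1295 × 2426] / [5774 × 114.18] = 524.663 s⁻²
γ̇_max = √524.663 = 22.9055 s⁻¹
N_max = γ̇_max·h / (π·D) = 22.9055 · 0.00675 / (π · 0.0462) = 1.06525 rev/s = 63.9151 rpm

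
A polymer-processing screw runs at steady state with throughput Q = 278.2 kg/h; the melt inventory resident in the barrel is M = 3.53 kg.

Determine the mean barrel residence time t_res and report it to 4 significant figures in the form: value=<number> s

Convert throughput: Q = 278.2 kg/h = 278.2/3600 = 0.0772778 kg/s
t_res = M / Q_s = 3.53 / 0.0772778 = 45.6794 s

value=45.68 s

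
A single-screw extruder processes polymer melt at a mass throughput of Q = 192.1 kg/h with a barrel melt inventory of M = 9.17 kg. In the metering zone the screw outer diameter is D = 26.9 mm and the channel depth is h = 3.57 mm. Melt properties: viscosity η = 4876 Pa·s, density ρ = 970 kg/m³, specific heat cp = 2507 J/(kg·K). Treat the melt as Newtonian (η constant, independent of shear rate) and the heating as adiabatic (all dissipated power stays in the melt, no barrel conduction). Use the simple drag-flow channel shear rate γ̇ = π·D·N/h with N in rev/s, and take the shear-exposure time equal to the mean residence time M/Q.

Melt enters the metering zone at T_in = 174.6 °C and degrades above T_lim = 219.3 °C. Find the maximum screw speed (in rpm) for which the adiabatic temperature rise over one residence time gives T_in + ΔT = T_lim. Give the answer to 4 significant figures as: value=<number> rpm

Q_s = Q / 3600 = 192.1 / 3600 = 0.0533611 kg/s
t_res = M / Q_s = 9.17 / 0.0533611 = 171.848 s
D = 26.9 mm = 0.0269 m;  h = 3.57 mm = 0.00357 m
Allowable rise: ΔT_a = T_lim − T_in = 219.3 − 174.6 = 44.7 K
γ̇_max² = ΔT_a·ρ·cp / (η·t_res) = [44.7 × 970 × 2507] / [4876 × 171.848] = 129.726 s⁻²
Take the square root: γ̇_max = √(129.726) = 11.3897 s⁻¹
N_max = γ̇_max·h / (π·D) = 11.3897 · 0.00357 / (π · 0.0269) = 0.481148 rev/s = 28.8689 rpm

value=28.87 rpm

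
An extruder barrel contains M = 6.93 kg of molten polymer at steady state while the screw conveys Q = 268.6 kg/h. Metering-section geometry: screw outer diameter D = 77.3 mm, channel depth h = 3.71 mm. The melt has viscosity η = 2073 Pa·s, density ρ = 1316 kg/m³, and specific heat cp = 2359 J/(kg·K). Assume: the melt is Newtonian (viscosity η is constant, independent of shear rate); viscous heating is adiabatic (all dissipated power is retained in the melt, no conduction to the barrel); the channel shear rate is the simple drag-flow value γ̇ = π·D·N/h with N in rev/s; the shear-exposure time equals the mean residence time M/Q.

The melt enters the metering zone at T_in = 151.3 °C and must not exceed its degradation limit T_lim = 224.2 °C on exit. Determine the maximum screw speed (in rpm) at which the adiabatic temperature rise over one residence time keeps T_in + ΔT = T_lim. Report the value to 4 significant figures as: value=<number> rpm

value=31.43 rpm

Throughput in SI: Q_s = 268.6 kg/h ÷ 3600 s/h = 0.0746111 kg/s
t_res = M / Q_s = 6.93 / 0.0746111 = 92.8816 s
Convert to metres: D = 0.0773 m, h = 0.00371 m
Allowable rise: ΔT_a = T_lim − T_in = 224.2 − 151.3 = 72.9 K
γ̇_max² = ΔT_a·ρ·cp/(η·t_res) = 72.9·1316·2359/(2073·92.8816) = 1175.39 s⁻²
γ̇_max = √1175.39 = 34.284 s⁻¹
Solve γ̇ = πDN/h for N: N_max = γ̇_max·h/(π·D) = 34.284 × 0.00371 / (π × 0.0773) = 0.523764 rev/s = 31.4258 rpm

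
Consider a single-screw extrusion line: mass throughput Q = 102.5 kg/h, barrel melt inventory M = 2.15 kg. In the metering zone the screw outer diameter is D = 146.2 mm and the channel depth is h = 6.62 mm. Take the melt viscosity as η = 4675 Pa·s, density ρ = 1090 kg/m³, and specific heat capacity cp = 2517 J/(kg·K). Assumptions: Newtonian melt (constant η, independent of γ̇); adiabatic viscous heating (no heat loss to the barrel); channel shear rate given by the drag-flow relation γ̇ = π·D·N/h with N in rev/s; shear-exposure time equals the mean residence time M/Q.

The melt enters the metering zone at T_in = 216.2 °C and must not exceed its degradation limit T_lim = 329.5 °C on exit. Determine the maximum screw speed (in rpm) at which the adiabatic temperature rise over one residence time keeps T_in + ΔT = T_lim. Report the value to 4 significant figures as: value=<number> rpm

value=25.66 rpm

Throughput in SI: Q_s = 102.5 kg/h ÷ 3600 s/h = 0.0284722 kg/s
t_res = M / Q_s = 2.15 / 0.0284722 = 75.5122 s
Geometry in SI: D = 146.2 mm → 0.1462 m, h = 6.62 mm → 0.00662 m
ΔT_a = T_lim − T_in = 329.5 − 216.2 = 113.3 K
γ̇_max² = ΔT_a·ρ·cp / (η·t_res) = [113.3 × 1090 × 2517] / [4675 × 75.5122] = 880.523 s⁻²
Take the square root: γ̇_max = √(880.523) = 29.6736 s⁻¹
N_max = γ̇_max h / (πD) = 29.6736·0.00662/(π·0.1462) = 0.427692 rev/s → ×60 = 25.6615 rpm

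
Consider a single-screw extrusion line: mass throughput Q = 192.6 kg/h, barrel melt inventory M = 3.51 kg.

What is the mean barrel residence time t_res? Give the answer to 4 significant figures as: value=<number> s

Convert throughput: Q = 192.6 kg/h = 192.6/3600 = 0.0535 kg/s
t_res = M / Q_s = 3.51 / 0.0535 = 65.6075 s

value=65.61 s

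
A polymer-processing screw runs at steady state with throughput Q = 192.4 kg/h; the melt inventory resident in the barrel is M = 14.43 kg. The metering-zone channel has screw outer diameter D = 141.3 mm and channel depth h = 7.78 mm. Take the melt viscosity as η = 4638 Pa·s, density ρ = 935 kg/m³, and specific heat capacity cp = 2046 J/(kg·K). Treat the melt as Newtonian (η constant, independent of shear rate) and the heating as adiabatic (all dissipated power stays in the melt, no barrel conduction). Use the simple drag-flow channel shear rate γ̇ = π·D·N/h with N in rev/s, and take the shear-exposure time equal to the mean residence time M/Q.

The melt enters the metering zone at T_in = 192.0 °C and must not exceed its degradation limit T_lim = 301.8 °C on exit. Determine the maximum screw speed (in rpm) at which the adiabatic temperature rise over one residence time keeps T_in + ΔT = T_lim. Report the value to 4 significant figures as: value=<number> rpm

Throughput in SI: Q_s = 192.4 kg/h ÷ 3600 s/h = 0.0534444 kg/s
Mean residence time: t_res = M/Q_s = 14.43 kg / 0.0534444 kg/s = 270 s
Geometry in SI: D = 141.3 mm → 0.1413 m, h = 7.78 mm → 0.00778 m
ΔT_a = T_lim − T_in = 301.8 °C − 192.0 °C = 109.8 K
γ̇_max² = ΔT_a·ρ·cp/(η·t_res) = 109.8·935·2046/(4638·270) = 167.736 s⁻²
Take the square root: γ̇_max = √(167.736) = 12.9513 s⁻¹
N_max = γ̇_max·h / (π·D) = 12.9513 · 0.00778 / (π · 0.1413) = 0.226987 rev/s = 13.6192 rpm

value=13.62 rpm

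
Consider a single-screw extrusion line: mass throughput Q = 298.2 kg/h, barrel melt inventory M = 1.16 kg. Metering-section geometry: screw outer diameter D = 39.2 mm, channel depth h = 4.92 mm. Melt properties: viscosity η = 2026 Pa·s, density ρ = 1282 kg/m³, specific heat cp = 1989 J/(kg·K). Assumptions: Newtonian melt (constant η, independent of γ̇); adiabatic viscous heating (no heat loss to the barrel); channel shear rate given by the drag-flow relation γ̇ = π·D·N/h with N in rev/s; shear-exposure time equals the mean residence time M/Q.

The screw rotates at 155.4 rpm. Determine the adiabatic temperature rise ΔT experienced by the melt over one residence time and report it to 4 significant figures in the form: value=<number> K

value=46.76 K

Q_s = Q / 3600 = 298.2 / 3600 = 0.0828333 kg/s
Mean residence time: t_res = M/Q_s = 1.16 kg / 0.0828333 kg/s = 14.004 s
Geometry in metres: D = 39.2 mm → 0.0392 m, h = 4.92 mm → 0.00492 m; screw speed N = 155.4 rpm = 2.59 rev/s
γ̇ = π·D·N / h = π · 0.0392 · 2.59 / 0.00492 = 64.8292 s⁻¹
Adiabatic rise: ΔT = η γ̇² t_res / (ρ cp) = 2026·(64.8292)²·14.004 / (1282·1989) = 46.7639 K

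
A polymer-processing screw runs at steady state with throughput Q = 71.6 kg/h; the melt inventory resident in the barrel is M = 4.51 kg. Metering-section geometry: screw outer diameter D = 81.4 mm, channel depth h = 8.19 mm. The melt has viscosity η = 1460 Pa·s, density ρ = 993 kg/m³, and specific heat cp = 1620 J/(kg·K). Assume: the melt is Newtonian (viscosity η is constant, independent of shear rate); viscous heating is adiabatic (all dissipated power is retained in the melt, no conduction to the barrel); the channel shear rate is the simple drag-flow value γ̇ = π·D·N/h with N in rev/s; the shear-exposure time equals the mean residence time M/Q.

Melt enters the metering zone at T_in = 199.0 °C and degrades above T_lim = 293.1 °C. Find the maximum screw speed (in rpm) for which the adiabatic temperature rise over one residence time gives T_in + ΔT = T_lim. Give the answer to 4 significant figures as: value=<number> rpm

value=41.09 rpm

Convert throughput: Q = 71.6 kg/h = 71.6/3600 = 0.0198889 kg/s
t_res = M / Q_s = 4.51 ÷ 0.0198889 = 226.76 s
Convert to metres: D = 0.0814 m, h = 0.00819 m
Allowable rise: ΔT_a = T_lim − T_in = 293.1 − 199.0 = 94.1 K
γ̇_max² = ΔT_a·ρ·cp / (η·t_res) = [94.1 × 993 × 1620] / [1460 × 226.76] = 457.23 s⁻²
γ̇_max = √457.23 = 21.3829 s⁻¹
N_max = γ̇_max·h / (π·D) = 21.3829 · 0.00819 / (π · 0.0814) = 0.684821 rev/s = 41.0893 rpm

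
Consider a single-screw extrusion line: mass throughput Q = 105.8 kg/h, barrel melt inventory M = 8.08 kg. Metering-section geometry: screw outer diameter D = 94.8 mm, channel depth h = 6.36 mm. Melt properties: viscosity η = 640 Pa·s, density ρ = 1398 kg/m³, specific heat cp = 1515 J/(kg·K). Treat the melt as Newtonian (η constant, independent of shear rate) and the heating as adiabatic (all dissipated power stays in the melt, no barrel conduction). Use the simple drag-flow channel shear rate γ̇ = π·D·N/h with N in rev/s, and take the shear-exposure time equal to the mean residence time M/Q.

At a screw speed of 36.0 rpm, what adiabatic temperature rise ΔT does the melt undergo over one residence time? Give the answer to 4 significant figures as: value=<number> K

value=65.58 K

Convert throughput: Q = 105.8 kg/h = 105.8/3600 = 0.0293889 kg/s
Mean residence time: t_res = M/Q_s = 8.08 kg / 0.0293889 kg/s = 274.934 s
Convert to SI: D = 0.0948 m, h = 0.00636 m, N = 36.0/60 = 0.6 rev/s
γ̇ = π·D·N / h = π · 0.0948 · 0.6 / 0.00636 = 28.0965 s⁻¹
ΔT = η·γ̇²·t_res/(ρ·cp) = [640 × 28.0965² × 274.934] / [1398 × 1515] = 65.5833 K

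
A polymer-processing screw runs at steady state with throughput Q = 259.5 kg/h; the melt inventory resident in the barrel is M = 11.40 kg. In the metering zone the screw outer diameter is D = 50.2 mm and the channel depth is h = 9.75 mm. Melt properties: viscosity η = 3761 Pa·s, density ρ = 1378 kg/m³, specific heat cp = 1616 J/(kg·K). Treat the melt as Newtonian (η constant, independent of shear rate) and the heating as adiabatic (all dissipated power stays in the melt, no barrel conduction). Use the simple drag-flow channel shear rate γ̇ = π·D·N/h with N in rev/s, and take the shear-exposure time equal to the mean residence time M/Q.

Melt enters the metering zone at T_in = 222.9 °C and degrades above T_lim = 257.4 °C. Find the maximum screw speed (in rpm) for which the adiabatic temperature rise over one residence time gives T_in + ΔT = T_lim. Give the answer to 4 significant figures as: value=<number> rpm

Convert throughput: Q = 259.5 kg/h = 259.5/3600 = 0.0720833 kg/s
t_res = M / Q_s = 11.40 / 0.0720833 = 158.15 s
Convert to metres: D = 0.0502 m, h = 0.00975 m
Allowable rise: ΔT_a = T_lim − T_in = 257.4 − 222.9 = 34.5 K
γ̇_max² = ΔT_a·ρ·cp/(η·t_res) = 34.5·1378·1616/(3761·158.15) = 129.162 s⁻²
γ̇_max = √129.162 = 11.365 s⁻¹
Solve γ̇ = πDN/h for N: N_max = γ̇_max·h/(π·D) = 11.365 × 0.00975 / (π × 0.0502) = 0.702618 rev/s = 42.1571 rpm

value=42.16 rpm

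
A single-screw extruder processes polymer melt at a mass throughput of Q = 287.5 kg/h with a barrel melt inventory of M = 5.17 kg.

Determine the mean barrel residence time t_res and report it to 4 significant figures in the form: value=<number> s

value=64.74 s

Convert throughput: Q = 287.5 kg/h = 287.5/3600 = 0.0798611 kg/s
t_res = M / Q_s = 5.17 / 0.0798611 = 64.7374 s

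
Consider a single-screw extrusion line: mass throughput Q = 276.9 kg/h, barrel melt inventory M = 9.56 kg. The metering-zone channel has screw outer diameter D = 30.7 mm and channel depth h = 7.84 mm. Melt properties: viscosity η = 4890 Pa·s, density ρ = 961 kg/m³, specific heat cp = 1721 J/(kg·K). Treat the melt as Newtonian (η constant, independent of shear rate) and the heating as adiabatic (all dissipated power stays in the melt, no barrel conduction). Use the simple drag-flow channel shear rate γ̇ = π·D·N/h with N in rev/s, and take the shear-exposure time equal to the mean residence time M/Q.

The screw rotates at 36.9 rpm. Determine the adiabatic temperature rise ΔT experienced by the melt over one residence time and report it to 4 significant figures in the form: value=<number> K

value=21.03 K

Convert throughput: Q = 276.9 kg/h = 276.9/3600 = 0.0769167 kg/s
t_res = M / Q_s = 9.56 / 0.0769167 = 124.29 s
Convert to SI: D = 0.0307 m, h = 0.00784 m, N = 36.9/60 = 0.615 rev/s
γ̇ = π D N / h = (π)(0.0307)(0.615) / 0.00784 = 7.56567 s⁻¹
ΔT = η·γ̇²·t_res/(ρ·cp) = [4890 × 7.56567² × 124.29] / [961 × 1721] = 21.0347 K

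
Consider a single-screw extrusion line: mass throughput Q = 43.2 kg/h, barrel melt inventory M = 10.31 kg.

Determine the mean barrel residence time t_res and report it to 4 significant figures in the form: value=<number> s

value=859.2 s

Q_s = Q / 3600 = 43.2 / 3600 = 0.012 kg/s
Mean residence time: t_res = M/Q_s = 10.31 kg / 0.012 kg/s = 859.167 s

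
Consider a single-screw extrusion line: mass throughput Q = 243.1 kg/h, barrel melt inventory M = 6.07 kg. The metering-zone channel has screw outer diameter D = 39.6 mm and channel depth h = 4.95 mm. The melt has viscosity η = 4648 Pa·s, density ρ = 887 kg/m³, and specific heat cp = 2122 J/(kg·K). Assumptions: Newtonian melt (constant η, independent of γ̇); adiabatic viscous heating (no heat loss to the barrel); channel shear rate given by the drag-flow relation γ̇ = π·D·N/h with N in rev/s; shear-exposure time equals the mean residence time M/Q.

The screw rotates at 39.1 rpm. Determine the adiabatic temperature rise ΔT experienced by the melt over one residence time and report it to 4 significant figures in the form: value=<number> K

Q_s = Q / 3600 = 243.1 / 3600 = 0.0675278 kg/s
t_res = M / Q_s = 6.07 ÷ 0.0675278 = 89.8889 s
D = 39.6 mm = 0.0396 m;  h = 4.95 mm = 0.00495 m;  N = 39.1 rpm / 60 = 0.651667 rev/s
γ̇ = π·D·N / h = π · 0.0396 · 0.651667 / 0.00495 = 16.3782 s⁻¹
ΔT = η·γ̇²·t_res/(ρ·cp) = [4648 × 16.3782² × 89.8889] / [887 × 2122] = 59.5435 K

value=59.54 K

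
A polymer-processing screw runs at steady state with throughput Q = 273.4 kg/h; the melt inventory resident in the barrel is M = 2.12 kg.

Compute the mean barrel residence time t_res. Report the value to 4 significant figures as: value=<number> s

Q_s = Q / 3600 = 273.4 / 3600 = 0.0759444 kg/s
Mean residence time: t_res = M/Q_s = 2.12 kg / 0.0759444 kg/s = 27.9151 s

value=27.92 s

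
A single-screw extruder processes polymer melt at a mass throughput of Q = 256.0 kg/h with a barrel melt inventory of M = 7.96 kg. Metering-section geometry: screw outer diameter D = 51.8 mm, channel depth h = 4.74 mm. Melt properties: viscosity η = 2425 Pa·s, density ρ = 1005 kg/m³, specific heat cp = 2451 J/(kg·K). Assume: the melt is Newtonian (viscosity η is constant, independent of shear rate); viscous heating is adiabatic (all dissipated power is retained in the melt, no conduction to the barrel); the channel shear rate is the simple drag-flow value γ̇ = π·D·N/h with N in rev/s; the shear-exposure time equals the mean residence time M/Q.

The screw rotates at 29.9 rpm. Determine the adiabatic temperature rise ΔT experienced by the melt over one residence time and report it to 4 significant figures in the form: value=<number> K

value=32.26 K

Throughput in SI: Q_s = 256.0 kg/h ÷ 3600 s/h = 0.0711111 kg/s
t_res = M / Q_s = 7.96 / 0.0711111 = 111.938 s
D = 51.8 mm = 0.0518 m;  h = 4.74 mm = 0.00474 m;  N = 29.9 rpm / 60 = 0.498333 rev/s
γ̇ = π·D·N / h = π · 0.0518 · 0.498333 / 0.00474 = 17.1089 s⁻¹
ΔT = η·γ̇²·t_res/(ρ·cp) = [2425 × 17.1089² × 111.938] / [1005 × 2451] = 32.2567 K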